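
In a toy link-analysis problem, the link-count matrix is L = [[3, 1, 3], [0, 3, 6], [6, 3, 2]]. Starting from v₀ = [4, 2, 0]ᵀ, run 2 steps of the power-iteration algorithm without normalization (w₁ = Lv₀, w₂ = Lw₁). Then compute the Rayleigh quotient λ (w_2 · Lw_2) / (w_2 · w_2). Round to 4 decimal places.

w1 = Lv₀ = (14, 6, 30)
w2 = Lw1 = (138, 198, 162)
Lw2 = (1098, 1566, 1746)
w2·Lw2 = 138·1098 + 198·1566 + 162·1746 = 744444; w2·w2 = 138·138 + 198·198 + 162·162 = 84492
λ ≈ 744444/84492 = 8.8108

λ ≈ 8.8108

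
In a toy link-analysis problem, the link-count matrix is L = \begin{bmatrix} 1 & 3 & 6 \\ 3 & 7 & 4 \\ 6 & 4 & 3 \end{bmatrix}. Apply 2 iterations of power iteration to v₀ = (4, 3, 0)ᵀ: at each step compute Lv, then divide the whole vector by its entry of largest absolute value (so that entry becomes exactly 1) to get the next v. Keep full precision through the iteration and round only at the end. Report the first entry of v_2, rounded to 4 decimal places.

0.7923

Lv0 = (13.00000, 33.00000, 36.00000); divide by 36.00000 → v1 = (0.36111, 0.91667, 1.00000)
Lv1 = (9.11111, 11.50000, 8.83333); divide by 11.50000 → v2 = (0.79227, 1.00000, 0.76812)
Requested entry of v2: 328/414 = 0.7923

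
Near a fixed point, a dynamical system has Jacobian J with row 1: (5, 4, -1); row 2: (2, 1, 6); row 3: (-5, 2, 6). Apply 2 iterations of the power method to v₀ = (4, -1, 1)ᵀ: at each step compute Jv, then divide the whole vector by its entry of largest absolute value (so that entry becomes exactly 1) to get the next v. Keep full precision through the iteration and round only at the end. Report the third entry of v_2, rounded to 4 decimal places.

Jv0 = (15.00000, 13.00000, -16.00000); divide by -16.00000 → v1 = (-0.93750, -0.81250, 1.00000)
Jv1 = (-8.93750, 3.31250, 9.06250); divide by 9.06250 → v2 = (-0.98621, 0.36552, 1.00000)
Requested entry of v2: -145/-145 = 1.0000

1.0000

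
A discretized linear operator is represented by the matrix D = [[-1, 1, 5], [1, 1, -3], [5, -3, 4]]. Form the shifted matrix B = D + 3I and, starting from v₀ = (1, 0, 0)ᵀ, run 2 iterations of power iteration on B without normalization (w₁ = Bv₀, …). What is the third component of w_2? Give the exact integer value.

42

B = D + 3I has rows (2, 1, 5); (1, 4, -3); (5, -3, 7)
w1 = Bv₀ = (2·1 + 1·0 + 5·0; 1·1 + 4·0 + (-3)·0; 5·1 + (-3)·0 + 7·0) = (2, 1, 5)
w2 = Bw1 = (2·2 + 1·1 + 5·5; 1·2 + 4·1 + (-3)·5; 5·2 + (-3)·1 + 7·5) = (30, -9, 42)
Requested component of w2: 42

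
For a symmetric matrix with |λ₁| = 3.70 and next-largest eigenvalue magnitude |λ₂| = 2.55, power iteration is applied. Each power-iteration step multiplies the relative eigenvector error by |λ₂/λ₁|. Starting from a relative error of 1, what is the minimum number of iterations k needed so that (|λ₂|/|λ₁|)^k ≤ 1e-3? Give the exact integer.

|λ₂/λ₁| = 2.55/3.70 = 0.68919
Need k ≥ ln(1e-3) / ln(0.68919) = -6.9078 / -0.3722 ≈ 18.557
Smallest integer k satisfying the bound: 19

19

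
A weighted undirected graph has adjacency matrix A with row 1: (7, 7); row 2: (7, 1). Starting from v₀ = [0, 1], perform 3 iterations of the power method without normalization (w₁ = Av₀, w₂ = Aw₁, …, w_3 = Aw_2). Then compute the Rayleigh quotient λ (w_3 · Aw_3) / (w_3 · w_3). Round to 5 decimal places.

w1 = Av₀ = (7, 1)
w2 = Aw1 = (56, 50)
w3 = Aw2 = (742, 442)
Aw3 = (8288, 5636)
w3·Aw3 = 742·8288 + 442·5636 = 8640808; w3·w3 = 742·742 + 442·442 = 745928
λ ≈ 8640808/745928 = 11.58397

11.58397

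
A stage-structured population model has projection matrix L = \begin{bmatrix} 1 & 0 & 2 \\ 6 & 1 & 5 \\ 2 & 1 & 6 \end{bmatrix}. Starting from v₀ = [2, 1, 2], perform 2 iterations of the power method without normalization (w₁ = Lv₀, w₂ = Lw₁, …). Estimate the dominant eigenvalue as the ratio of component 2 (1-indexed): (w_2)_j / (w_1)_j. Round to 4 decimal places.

w1 = Lv₀ = (6, 23, 17)
w2 = Lw1 = (40, 144, 137)
Ratio at component: 144 / 23 = 6.2609

6.2609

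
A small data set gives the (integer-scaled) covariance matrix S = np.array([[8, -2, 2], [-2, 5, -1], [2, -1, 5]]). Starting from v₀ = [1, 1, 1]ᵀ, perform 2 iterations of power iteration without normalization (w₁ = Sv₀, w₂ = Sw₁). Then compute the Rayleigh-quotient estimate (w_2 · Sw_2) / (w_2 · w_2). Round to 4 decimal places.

9.5066

w1 = Sv₀ = (8, 2, 6)
w2 = Sw1 = (72, -12, 44)
Sw2 = (688, -248, 376)
w2·Sw2 = 72·688 + (-12)·(-248) + 44·376 = 69056; w2·w2 = 72·72 + (-12)·(-12) + 44·44 = 7264
λ ≈ 69056/7264 = 9.5066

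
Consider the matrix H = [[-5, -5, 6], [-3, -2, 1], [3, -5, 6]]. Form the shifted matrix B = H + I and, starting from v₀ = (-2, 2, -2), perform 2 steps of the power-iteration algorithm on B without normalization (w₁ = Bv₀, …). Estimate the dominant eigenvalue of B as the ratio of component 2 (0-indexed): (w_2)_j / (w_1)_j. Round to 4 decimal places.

8.7333

B = H + I has rows (-4, -5, 6); (-3, -1, 1); (3, -5, 7)
w1 = Bv₀ = ((-4)·(-2) + (-5)·2 + 6·(-2); (-3)·(-2) + (-1)·2 + 1·(-2); 3·(-2) + (-5)·2 + 7·(-2)) = (-14, 2, -30)
w2 = Bw1 = ((-4)·(-14) + (-5)·2 + 6·(-30); (-3)·(-14) + (-1)·2 + 1·(-30); 3·(-14) + (-5)·2 + 7·(-30)) = (-134, 10, -262)
Ratio: -262/-30 = 8.7333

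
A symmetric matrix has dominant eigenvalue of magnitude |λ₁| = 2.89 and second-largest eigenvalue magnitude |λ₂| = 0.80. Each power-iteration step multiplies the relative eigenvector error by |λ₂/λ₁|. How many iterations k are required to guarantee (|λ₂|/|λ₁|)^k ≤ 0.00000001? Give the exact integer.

|λ₂/λ₁| = 0.80/2.89 = 0.27682
Need k ≥ ln(0.00000001) / ln(0.27682) = -18.4207 / -1.2844 ≈ 14.342
Smallest integer k satisfying the bound: 15

15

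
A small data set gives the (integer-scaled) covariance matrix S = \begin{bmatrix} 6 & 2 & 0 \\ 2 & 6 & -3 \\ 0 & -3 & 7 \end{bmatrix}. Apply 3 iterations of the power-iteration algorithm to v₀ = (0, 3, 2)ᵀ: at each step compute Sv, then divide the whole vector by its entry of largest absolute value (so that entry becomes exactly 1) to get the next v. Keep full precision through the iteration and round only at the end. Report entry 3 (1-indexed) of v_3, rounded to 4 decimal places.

-0.3985

Sv0 = (6.00000, 12.00000, 5.00000); divide by 12.00000 → v1 = (0.50000, 1.00000, 0.41667)
Sv1 = (5.00000, 5.75000, -0.08333); divide by 5.75000 → v2 = (0.86957, 1.00000, -0.01449)
Sv2 = (7.21739, 7.78261, -3.10145); divide by 7.78261 → v3 = (0.92737, 1.00000, -0.39851)
Requested entry of v3: -214/537 = -0.3985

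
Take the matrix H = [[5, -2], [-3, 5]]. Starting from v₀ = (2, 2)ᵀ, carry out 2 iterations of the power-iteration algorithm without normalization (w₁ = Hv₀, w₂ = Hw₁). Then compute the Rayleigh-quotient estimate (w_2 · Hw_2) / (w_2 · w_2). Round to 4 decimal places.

4.5492

w1 = Hv₀ = (6, 4)
w2 = Hw1 = (22, 2)
Hw2 = (106, -56)
w2·Hw2 = 22·106 + 2·(-56) = 2220; w2·w2 = 22·22 + 2·2 = 488
λ ≈ 2220/488 = 4.5492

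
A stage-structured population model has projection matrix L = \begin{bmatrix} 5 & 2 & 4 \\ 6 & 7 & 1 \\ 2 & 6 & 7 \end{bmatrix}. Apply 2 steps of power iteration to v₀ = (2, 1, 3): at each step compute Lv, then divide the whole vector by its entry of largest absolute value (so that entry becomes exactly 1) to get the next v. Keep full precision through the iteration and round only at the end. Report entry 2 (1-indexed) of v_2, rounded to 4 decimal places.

0.8287

Lv0 = (24.00000, 22.00000, 31.00000); divide by 31.00000 → v1 = (0.77419, 0.70968, 1.00000)
Lv1 = (9.29032, 10.61290, 12.80645); divide by 12.80645 → v2 = (0.72544, 0.82872, 1.00000)
Requested entry of v2: 329/397 = 0.8287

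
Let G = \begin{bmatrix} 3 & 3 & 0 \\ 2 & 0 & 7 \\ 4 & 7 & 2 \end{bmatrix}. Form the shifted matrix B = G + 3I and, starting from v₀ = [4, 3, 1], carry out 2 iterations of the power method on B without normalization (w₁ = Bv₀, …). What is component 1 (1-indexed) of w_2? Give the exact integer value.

270

B = G + 3I has rows (6, 3, 0); (2, 3, 7); (4, 7, 5)
w1 = Bv₀ = (33, 24, 42)
w2 = Bw1 = (270, 432, 510)
Requested component of w2: 270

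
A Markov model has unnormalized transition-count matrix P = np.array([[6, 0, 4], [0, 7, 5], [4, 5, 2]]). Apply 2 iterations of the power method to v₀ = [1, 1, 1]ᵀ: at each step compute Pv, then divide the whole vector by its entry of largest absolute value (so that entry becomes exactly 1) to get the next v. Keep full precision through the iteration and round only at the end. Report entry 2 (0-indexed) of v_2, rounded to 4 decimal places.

0.8777

Pv0 = (10.00000, 12.00000, 11.00000); divide by 12.00000 → v1 = (0.83333, 1.00000, 0.91667)
Pv1 = (8.66667, 11.58333, 10.16667); divide by 11.58333 → v2 = (0.74820, 1.00000, 0.87770)
Requested entry of v2: 122/139 = 0.8777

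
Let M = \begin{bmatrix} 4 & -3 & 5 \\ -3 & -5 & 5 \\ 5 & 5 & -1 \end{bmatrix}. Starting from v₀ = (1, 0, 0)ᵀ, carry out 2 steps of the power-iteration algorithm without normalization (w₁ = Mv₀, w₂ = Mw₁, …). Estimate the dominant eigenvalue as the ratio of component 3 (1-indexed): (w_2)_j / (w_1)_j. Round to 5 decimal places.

w1 = Mv₀ = (4, -3, 5)
w2 = Mw1 = (50, 28, 0)
Ratio at component: 0 / 5 = 0.00000

0.00000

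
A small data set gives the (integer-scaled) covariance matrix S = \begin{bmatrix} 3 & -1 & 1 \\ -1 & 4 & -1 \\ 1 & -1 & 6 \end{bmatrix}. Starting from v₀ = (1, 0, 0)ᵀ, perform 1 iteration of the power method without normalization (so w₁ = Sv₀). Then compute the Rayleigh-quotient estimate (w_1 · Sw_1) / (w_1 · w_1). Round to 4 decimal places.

w1 = Sv₀ = (3, -1, 1)
Sw1 = (11, -8, 10)
w1·Sw1 = 3·11 + (-1)·(-8) + 1·10 = 51; w1·w1 = 3·3 + (-1)·(-1) + 1·1 = 11
λ ≈ 51/11 = 4.6364

λ ≈ 4.6364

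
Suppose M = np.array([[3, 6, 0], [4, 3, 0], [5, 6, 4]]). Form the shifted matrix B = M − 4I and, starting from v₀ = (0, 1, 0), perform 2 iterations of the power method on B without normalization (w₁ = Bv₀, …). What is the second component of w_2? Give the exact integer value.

25

B = M − 4I has rows (-1, 6, 0); (4, -1, 0); (5, 6, 0)
w1 = Bv₀ = (6, -1, 6)
w2 = Bw1 = (-12, 25, 24)
Requested component of w2: 25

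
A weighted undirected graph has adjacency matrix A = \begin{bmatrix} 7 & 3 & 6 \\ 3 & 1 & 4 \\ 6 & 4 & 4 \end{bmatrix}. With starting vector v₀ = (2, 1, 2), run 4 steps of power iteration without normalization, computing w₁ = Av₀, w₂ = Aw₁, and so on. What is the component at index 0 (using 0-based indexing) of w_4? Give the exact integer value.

72092

w1 = Av₀ = (29, 15, 24)
w2 = Aw1 = (392, 198, 330)
w3 = Aw2 = (5318, 2694, 4464)
w4 = Aw3 = (72092, 36504, 60540)
The requested component of w4 is 72092.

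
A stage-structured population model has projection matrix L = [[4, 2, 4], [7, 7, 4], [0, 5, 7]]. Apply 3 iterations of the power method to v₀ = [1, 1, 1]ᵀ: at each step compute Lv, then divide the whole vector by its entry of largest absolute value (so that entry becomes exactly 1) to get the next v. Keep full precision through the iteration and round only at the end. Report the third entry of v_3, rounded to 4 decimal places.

Lv0 = (10.00000, 18.00000, 12.00000); divide by 18.00000 → v1 = (0.55556, 1.00000, 0.66667)
Lv1 = (6.88889, 13.55556, 9.66667); divide by 13.55556 → v2 = (0.50820, 1.00000, 0.71311)
Lv2 = (6.88525, 13.40984, 9.99180); divide by 13.40984 → v3 = (0.51345, 1.00000, 0.74511)
Requested entry of v3: 2438/3272 = 0.7451

0.7451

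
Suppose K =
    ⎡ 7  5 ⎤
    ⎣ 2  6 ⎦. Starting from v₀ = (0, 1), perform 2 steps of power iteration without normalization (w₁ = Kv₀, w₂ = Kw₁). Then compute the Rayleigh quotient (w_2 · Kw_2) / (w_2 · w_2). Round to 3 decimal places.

λ ≈ 9.967

w1 = Kv₀ = (5, 6)
w2 = Kw1 = (65, 46)
Kw2 = (685, 406)
w2·Kw2 = 65·685 + 46·406 = 63201; w2·w2 = 65·65 + 46·46 = 6341
λ ≈ 63201/6341 = 9.967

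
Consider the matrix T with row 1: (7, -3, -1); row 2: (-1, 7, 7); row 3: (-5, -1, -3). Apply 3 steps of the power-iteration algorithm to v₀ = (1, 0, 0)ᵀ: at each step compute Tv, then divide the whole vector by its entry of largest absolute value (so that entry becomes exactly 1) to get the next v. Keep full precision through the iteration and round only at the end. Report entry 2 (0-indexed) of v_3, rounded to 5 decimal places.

-0.31681

Tv0 = (7.000000, -1.000000, -5.000000); divide by 7.000000 → v1 = (1.000000, -0.142857, -0.714286)
Tv1 = (8.142857, -7.000000, -2.714286); divide by 8.142857 → v2 = (1.000000, -0.859649, -0.333333)
Tv2 = (9.912281, -9.350877, -3.140351); divide by 9.912281 → v3 = (1.000000, -0.943363, -0.316814)
Requested entry of v3: -179/565 = -0.31681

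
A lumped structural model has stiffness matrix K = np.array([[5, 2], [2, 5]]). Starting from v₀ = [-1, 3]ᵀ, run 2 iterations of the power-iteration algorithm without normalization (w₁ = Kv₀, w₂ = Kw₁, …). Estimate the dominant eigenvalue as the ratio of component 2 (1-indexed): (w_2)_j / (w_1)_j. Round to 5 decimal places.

λ ≈ 5.15385

w1 = Kv₀ = (1, 13)
w2 = Kw1 = (31, 67)
Ratio at component: 67 / 13 = 5.15385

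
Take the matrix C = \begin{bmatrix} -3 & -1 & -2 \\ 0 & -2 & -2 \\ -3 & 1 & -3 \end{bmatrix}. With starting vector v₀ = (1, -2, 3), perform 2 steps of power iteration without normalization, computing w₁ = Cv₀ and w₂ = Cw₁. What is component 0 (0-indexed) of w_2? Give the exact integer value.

w1 = Cv₀ = (-7, -2, -14)
w2 = Cw1 = (51, 32, 61)
The requested component of w2 is 51.

51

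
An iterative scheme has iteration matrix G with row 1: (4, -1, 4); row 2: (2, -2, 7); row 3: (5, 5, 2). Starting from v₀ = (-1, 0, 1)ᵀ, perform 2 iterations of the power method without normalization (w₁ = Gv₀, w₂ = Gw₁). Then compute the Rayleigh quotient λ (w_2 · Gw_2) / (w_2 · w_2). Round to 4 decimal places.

λ ≈ -5.8920

w1 = Gv₀ = (0, 5, -3)
w2 = Gw1 = (-17, -31, 19)
Gw2 = (39, 161, -202)
w2·Gw2 = (-17)·39 + (-31)·161 + 19·(-202) = -9492; w2·w2 = (-17)·(-17) + (-31)·(-31) + 19·19 = 1611
λ ≈ -9492/1611 = -5.8920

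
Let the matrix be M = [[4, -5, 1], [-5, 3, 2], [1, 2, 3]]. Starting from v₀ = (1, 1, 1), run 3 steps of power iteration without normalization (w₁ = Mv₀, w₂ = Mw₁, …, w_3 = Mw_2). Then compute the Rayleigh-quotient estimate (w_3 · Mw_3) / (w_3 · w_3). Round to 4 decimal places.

w1 = Mv₀ = (4·1 + (-5)·1 + 1·1; (-5)·1 + 3·1 + 2·1; 1·1 + 2·1 + 3·1) = (0, 0, 6)
w2 = Mw1 = (4·0 + (-5)·0 + 1·6; (-5)·0 + 3·0 + 2·6; 1·0 + 2·0 + 3·6) = (6, 12, 18)
w3 = Mw2 = (-18, 42, 84)
Mw3 = (-198, 384, 318)
w3·Mw3 = (-18)·(-198) + 42·384 + 84·318 = 46404; w3·w3 = (-18)·(-18) + 42·42 + 84·84 = 9144
λ ≈ 46404/9144 = 5.0748

5.0748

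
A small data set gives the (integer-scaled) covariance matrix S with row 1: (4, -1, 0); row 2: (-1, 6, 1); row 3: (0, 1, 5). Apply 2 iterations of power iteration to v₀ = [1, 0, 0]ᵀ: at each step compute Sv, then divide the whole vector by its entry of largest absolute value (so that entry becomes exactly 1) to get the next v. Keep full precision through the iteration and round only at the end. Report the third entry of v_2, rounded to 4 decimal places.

Sv0 = (4.00000, -1.00000, 0.00000); divide by 4.00000 → v1 = (1.00000, -0.25000, 0.00000)
Sv1 = (4.25000, -2.50000, -0.25000); divide by 4.25000 → v2 = (1.00000, -0.58824, -0.05882)
Requested entry of v2: -1/17 = -0.0588

-0.0588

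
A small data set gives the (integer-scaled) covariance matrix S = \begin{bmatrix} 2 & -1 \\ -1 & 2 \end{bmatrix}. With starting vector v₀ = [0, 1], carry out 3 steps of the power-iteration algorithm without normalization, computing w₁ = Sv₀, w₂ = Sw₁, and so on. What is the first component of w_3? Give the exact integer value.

-13

w1 = Sv₀ = (-1, 2)
w2 = Sw1 = (-4, 5)
w3 = Sw2 = (-13, 14)
The requested component of w3 is -13.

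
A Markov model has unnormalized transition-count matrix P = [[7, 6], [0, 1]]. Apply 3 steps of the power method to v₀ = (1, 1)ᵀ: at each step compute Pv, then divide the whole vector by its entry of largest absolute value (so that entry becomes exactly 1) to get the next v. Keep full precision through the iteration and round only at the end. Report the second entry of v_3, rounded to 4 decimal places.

0.0015

Pv0 = (13.00000, 1.00000); divide by 13.00000 → v1 = (1.00000, 0.07692)
Pv1 = (7.46154, 0.07692); divide by 7.46154 → v2 = (1.00000, 0.01031)
Pv2 = (7.06186, 0.01031); divide by 7.06186 → v3 = (1.00000, 0.00146)
Requested entry of v3: 1/685 = 0.0015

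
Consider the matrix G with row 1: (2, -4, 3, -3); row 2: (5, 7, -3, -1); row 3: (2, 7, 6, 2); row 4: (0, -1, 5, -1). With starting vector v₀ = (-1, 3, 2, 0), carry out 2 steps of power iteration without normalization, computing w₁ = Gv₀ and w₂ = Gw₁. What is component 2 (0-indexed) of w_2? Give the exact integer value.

254

w1 = Gv₀ = (2·(-1) + (-4)·3 + 3·2 + (-3)·0; 5·(-1) + 7·3 + (-3)·2 + (-1)·0; 2·(-1) + 7·3 + 6·2 + 2·0; 0·(-1) + (-1)·3 + 5·2 + (-1)·0) = (-8, 10, 31, 7)
w2 = Gw1 = (2·(-8) + (-4)·10 + 3·31 + (-3)·7; 5·(-8) + 7·10 + (-3)·31 + (-1)·7; 2·(-8) + 7·10 + 6·31 + 2·7; 0·(-8) + (-1)·10 + 5·31 + (-1)·7) = (16, -70, 254, 138)
The requested component of w2 is 254.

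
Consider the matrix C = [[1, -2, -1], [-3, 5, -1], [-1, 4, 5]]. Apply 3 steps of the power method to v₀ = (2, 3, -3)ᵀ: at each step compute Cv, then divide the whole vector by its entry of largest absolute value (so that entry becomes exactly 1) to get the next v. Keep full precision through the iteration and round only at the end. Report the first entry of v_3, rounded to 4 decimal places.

-0.4369

Cv0 = (-1.00000, 12.00000, -5.00000); divide by 12.00000 → v1 = (-0.08333, 1.00000, -0.41667)
Cv1 = (-1.66667, 5.66667, 2.00000); divide by 5.66667 → v2 = (-0.29412, 1.00000, 0.35294)
Cv2 = (-2.64706, 5.52941, 6.05882); divide by 6.05882 → v3 = (-0.43689, 0.91262, 1.00000)
Requested entry of v3: -180/412 = -0.4369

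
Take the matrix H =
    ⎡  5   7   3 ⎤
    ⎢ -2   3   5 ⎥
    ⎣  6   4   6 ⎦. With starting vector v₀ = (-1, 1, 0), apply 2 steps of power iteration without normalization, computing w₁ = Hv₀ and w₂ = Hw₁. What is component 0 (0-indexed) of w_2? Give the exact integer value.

w1 = Hv₀ = (5·(-1) + 7·1 + 3·0; (-2)·(-1) + 3·1 + 5·0; 6·(-1) + 4·1 + 6·0) = (2, 5, -2)
w2 = Hw1 = (5·2 + 7·5 + 3·(-2); (-2)·2 + 3·5 + 5·(-2); 6·2 + 4·5 + 6·(-2)) = (39, 1, 20)
The requested component of w2 is 39.

39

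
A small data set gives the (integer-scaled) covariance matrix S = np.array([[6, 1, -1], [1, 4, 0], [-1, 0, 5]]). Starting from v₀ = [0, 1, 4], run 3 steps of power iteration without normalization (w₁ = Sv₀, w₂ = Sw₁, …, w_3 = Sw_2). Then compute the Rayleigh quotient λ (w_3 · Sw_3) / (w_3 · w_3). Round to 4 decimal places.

λ ≈ 6.0262

w1 = Sv₀ = (6·0 + 1·1 + (-1)·4; 1·0 + 4·1 + 0·4; (-1)·0 + 0·1 + 5·4) = (-3, 4, 20)
w2 = Sw1 = (6·(-3) + 1·4 + (-1)·20; 1·(-3) + 4·4 + 0·20; (-1)·(-3) + 0·4 + 5·20) = (-34, 13, 103)
w3 = Sw2 = (-294, 18, 549)
Sw3 = (-2295, -222, 3039)
w3·Sw3 = (-294)·(-2295) + 18·(-222) + 549·3039 = 2339145; w3·w3 = (-294)·(-294) + 18·18 + 549·549 = 388161
λ ≈ 2339145/388161 = 6.0262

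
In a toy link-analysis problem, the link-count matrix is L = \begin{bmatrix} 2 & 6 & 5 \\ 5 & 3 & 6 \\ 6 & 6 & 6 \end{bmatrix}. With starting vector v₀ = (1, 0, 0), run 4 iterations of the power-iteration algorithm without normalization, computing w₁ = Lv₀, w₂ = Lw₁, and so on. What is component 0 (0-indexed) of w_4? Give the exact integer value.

13684

w1 = Lv₀ = (2, 5, 6)
w2 = Lw1 = (64, 61, 78)
w3 = Lw2 = (884, 971, 1218)
w4 = Lw3 = (13684, 14641, 18438)
The requested component of w4 is 13684.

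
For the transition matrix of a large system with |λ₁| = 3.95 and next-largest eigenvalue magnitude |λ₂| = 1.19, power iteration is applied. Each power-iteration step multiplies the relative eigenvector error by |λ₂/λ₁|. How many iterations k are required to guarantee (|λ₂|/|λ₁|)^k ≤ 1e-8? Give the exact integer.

16

|λ₂/λ₁| = 1.19/3.95 = 0.30127
Need k ≥ ln(1e-8) / ln(0.30127) = -18.4207 / -1.1998 ≈ 15.354
Smallest integer k satisfying the bound: 16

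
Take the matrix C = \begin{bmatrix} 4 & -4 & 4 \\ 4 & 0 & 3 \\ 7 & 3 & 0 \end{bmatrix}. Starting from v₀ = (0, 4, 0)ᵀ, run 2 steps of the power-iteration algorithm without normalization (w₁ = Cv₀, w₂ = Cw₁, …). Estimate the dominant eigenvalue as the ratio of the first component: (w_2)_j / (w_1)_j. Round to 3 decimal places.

w1 = Cv₀ = (4·0 + (-4)·4 + 4·0; 4·0 + 0·4 + 3·0; 7·0 + 3·4 + 0·0) = (-16, 0, 12)
w2 = Cw1 = (4·(-16) + (-4)·0 + 4·12; 4·(-16) + 0·0 + 3·12; 7·(-16) + 3·0 + 0·12) = (-16, -28, -112)
Ratio at component: -16 / -16 = 1.000

1.000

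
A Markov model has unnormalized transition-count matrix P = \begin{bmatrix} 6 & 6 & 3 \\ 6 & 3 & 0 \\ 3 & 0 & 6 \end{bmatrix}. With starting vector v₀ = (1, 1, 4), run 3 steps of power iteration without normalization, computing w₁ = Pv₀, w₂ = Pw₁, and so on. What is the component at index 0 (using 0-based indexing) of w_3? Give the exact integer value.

3402

w1 = Pv₀ = (24, 9, 27)
w2 = Pw1 = (279, 171, 234)
w3 = Pw2 = (3402, 2187, 2241)
The requested component of w3 is 3402.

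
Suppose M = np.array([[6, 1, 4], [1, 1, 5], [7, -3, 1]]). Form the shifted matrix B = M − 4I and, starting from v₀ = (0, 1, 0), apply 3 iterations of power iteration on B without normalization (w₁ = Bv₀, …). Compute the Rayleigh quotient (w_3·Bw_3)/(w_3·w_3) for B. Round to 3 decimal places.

μ ≈ -5.555

B = M − 4I has rows (2, 1, 4); (1, -3, 5); (7, -3, -3)
w1 = Bv₀ = (2·0 + 1·1 + 4·0; 1·0 + (-3)·1 + 5·0; 7·0 + (-3)·1 + (-3)·0) = (1, -3, -3)
w2 = Bw1 = (2·1 + 1·(-3) + 4·(-3); 1·1 + (-3)·(-3) + 5·(-3); 7·1 + (-3)·(-3) + (-3)·(-3)) = (-13, -5, 25)
w3 = Bw2 = (69, 127, -151)
Bw3 = (-339, -1067, 555)
w3·Bw3 = -242705; w3·w3 = 43691; μ ≈ -242705/43691 = -5.555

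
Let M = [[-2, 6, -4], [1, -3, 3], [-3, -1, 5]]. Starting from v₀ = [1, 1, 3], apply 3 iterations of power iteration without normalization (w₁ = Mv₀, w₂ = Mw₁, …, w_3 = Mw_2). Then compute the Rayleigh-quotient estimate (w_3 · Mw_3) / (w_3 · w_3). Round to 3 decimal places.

w1 = Mv₀ = ((-2)·1 + 6·1 + (-4)·3; 1·1 + (-3)·1 + 3·3; (-3)·1 + (-1)·1 + 5·3) = (-8, 7, 11)
w2 = Mw1 = ((-2)·(-8) + 6·7 + (-4)·11; 1·(-8) + (-3)·7 + 3·11; (-3)·(-8) + (-1)·7 + 5·11) = (14, 4, 72)
w3 = Mw2 = (-292, 218, 314)
Mw3 = (636, -4, 2228)
w3·Mw3 = (-292)·636 + 218·(-4) + 314·2228 = 513008; w3·w3 = (-292)·(-292) + 218·218 + 314·314 = 231384
λ ≈ 513008/231384 = 2.217

2.217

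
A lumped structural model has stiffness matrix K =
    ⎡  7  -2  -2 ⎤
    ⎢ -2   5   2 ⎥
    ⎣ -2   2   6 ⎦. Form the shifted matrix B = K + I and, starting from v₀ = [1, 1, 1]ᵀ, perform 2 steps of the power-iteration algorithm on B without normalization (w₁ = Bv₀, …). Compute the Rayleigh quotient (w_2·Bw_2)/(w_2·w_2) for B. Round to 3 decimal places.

μ ≈ 8.062

B = K + I has rows (8, -2, -2); (-2, 6, 2); (-2, 2, 7)
w1 = Bv₀ = (4, 6, 7)
w2 = Bw1 = (6, 42, 53)
Bw2 = (-142, 346, 443)
w2·Bw2 = 37159; w2·w2 = 4609; μ ≈ 37159/4609 = 8.062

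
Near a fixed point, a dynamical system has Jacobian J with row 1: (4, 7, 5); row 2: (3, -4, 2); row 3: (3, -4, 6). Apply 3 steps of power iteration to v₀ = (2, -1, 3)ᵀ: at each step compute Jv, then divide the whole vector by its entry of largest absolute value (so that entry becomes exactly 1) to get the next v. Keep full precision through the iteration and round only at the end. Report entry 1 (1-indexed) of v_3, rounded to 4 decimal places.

1.0000

Jv0 = (16.00000, 16.00000, 28.00000); divide by 28.00000 → v1 = (0.57143, 0.57143, 1.00000)
Jv1 = (11.28571, 1.42857, 5.42857); divide by 11.28571 → v2 = (1.00000, 0.12658, 0.48101)
Jv2 = (7.29114, 3.45570, 5.37975); divide by 7.29114 → v3 = (1.00000, 0.47396, 0.73785)
Requested entry of v3: 2304/2304 = 1.0000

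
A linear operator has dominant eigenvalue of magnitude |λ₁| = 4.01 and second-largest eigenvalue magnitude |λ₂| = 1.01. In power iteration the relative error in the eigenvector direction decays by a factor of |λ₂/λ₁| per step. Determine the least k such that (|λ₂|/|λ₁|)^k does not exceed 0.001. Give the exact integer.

6

|λ₂/λ₁| = 1.01/4.01 = 0.25187
Need k ≥ ln(0.001) / ln(0.25187) = -6.9078 / -1.3788 ≈ 5.010
Smallest integer k satisfying the bound: 6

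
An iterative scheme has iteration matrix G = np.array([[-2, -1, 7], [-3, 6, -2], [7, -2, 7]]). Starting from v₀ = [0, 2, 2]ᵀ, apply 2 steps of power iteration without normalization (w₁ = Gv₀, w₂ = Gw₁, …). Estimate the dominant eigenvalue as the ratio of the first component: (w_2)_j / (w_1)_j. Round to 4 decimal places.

3.1667

w1 = Gv₀ = ((-2)·0 + (-1)·2 + 7·2; (-3)·0 + 6·2 + (-2)·2; 7·0 + (-2)·2 + 7·2) = (12, 8, 10)
w2 = Gw1 = ((-2)·12 + (-1)·8 + 7·10; (-3)·12 + 6·8 + (-2)·10; 7·12 + (-2)·8 + 7·10) = (38, -8, 138)
Ratio at component: 38 / 12 = 3.1667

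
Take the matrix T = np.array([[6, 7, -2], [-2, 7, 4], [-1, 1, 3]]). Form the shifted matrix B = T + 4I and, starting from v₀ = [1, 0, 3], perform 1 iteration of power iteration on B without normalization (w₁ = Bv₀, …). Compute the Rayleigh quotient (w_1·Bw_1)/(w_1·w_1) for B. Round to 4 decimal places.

B = T + 4I has rows (10, 7, -2); (-2, 11, 4); (-1, 1, 7)
w1 = Bv₀ = (10·1 + 7·0 + (-2)·3; (-2)·1 + 11·0 + 4·3; (-1)·1 + 1·0 + 7·3) = (4, 10, 20)
Bw1 = (70, 182, 146)
w1·Bw1 = 5020; w1·w1 = 516; μ ≈ 5020/516 = 9.7287

9.7287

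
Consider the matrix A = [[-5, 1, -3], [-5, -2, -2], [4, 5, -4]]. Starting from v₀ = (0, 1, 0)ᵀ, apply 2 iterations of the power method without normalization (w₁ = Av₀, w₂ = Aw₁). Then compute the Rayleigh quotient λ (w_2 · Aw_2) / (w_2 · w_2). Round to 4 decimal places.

λ ≈ -3.8283

w1 = Av₀ = ((-5)·0 + 1·1 + (-3)·0; (-5)·0 + (-2)·1 + (-2)·0; 4·0 + 5·1 + (-4)·0) = (1, -2, 5)
w2 = Aw1 = ((-5)·1 + 1·(-2) + (-3)·5; (-5)·1 + (-2)·(-2) + (-2)·5; 4·1 + 5·(-2) + (-4)·5) = (-22, -11, -26)
Aw2 = (177, 184, -39)
w2·Aw2 = (-22)·177 + (-11)·184 + (-26)·(-39) = -4904; w2·w2 = (-22)·(-22) + (-11)·(-11) + (-26)·(-26) = 1281
λ ≈ -4904/1281 = -3.8283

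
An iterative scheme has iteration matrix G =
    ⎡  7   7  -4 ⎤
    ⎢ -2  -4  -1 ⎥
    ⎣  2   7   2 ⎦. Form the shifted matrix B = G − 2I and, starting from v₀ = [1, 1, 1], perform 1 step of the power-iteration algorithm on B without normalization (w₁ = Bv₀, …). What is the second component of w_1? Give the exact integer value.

B = G − 2I has rows (5, 7, -4); (-2, -6, -1); (2, 7, 0)
w1 = Bv₀ = (8, -9, 9)
Requested component of w1: -9

-9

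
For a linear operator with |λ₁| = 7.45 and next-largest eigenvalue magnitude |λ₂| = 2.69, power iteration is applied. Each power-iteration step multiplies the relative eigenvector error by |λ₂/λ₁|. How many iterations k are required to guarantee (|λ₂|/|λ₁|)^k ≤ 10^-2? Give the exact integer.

|λ₂/λ₁| = 2.69/7.45 = 0.36107
Need k ≥ ln(10^-2) / ln(0.36107) = -4.6052 / -1.0187 ≈ 4.521
Smallest integer k satisfying the bound: 5

5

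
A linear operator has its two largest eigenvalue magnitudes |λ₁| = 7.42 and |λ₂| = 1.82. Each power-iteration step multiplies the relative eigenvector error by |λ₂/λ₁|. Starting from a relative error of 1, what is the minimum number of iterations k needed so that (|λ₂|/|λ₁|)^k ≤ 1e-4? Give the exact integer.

7

|λ₂/λ₁| = 1.82/7.42 = 0.24528
Need k ≥ ln(1e-4) / ln(0.24528) = -9.2103 / -1.4053 ≈ 6.554
Smallest integer k satisfying the bound: 7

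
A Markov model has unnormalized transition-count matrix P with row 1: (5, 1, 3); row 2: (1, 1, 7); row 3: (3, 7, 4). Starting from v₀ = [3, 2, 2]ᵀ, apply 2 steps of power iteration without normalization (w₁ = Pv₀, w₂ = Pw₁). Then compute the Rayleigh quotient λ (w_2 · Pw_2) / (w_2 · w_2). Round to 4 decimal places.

w1 = Pv₀ = (5·3 + 1·2 + 3·2; 1·3 + 1·2 + 7·2; 3·3 + 7·2 + 4·2) = (23, 19, 31)
w2 = Pw1 = (5·23 + 1·19 + 3·31; 1·23 + 1·19 + 7·31; 3·23 + 7·19 + 4·31) = (227, 259, 326)
Pw2 = (2372, 2768, 3798)
w2·Pw2 = 227·2372 + 259·2768 + 326·3798 = 2493504; w2·w2 = 227·227 + 259·259 + 326·326 = 224886
λ ≈ 2493504/224886 = 11.0879

λ ≈ 11.0879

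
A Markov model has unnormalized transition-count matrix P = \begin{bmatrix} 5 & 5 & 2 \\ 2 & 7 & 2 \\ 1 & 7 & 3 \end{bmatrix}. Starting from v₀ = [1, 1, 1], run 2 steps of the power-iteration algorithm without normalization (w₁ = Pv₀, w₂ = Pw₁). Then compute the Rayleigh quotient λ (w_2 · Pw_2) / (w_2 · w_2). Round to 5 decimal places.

11.22449

w1 = Pv₀ = (5·1 + 5·1 + 2·1; 2·1 + 7·1 + 2·1; 1·1 + 7·1 + 3·1) = (12, 11, 11)
w2 = Pw1 = (5·12 + 5·11 + 2·11; 2·12 + 7·11 + 2·11; 1·12 + 7·11 + 3·11) = (137, 123, 122)
Pw2 = (1544, 1379, 1364)
w2·Pw2 = 137·1544 + 123·1379 + 122·1364 = 547553; w2·w2 = 137·137 + 123·123 + 122·122 = 48782
λ ≈ 547553/48782 = 11.22449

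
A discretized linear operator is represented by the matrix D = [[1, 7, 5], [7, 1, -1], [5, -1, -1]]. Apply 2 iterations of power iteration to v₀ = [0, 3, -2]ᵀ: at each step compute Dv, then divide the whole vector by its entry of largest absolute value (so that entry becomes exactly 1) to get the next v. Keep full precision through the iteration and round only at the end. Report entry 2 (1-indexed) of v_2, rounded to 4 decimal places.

Dv0 = (11.00000, 5.00000, -1.00000); divide by 11.00000 → v1 = (1.00000, 0.45455, -0.09091)
Dv1 = (3.72727, 7.54545, 4.63636); divide by 7.54545 → v2 = (0.49398, 1.00000, 0.61446)
Requested entry of v2: 83/83 = 1.0000

1.0000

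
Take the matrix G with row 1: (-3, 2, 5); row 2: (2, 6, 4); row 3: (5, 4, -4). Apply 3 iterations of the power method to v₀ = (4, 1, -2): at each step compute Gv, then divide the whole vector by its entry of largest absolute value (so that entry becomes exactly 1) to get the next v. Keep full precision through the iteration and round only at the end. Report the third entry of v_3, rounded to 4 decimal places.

Gv0 = (-20.00000, 6.00000, 32.00000); divide by 32.00000 → v1 = (-0.62500, 0.18750, 1.00000)
Gv1 = (7.25000, 3.87500, -6.37500); divide by 7.25000 → v2 = (1.00000, 0.53448, -0.87931)
Gv2 = (-6.32759, 1.68966, 10.65517); divide by 10.65517 → v3 = (-0.59385, 0.15858, 1.00000)
Requested entry of v3: 2472/2472 = 1.0000

1.0000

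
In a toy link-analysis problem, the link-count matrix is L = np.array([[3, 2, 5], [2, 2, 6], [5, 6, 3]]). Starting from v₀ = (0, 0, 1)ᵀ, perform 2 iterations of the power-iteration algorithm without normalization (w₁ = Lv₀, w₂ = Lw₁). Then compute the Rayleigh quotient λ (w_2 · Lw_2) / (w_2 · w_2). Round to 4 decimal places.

λ ≈ 11.2430

w1 = Lv₀ = (3·0 + 2·0 + 5·1; 2·0 + 2·0 + 6·1; 5·0 + 6·0 + 3·1) = (5, 6, 3)
w2 = Lw1 = (3·5 + 2·6 + 5·3; 2·5 + 2·6 + 6·3; 5·5 + 6·6 + 3·3) = (42, 40, 70)
Lw2 = (556, 584, 660)
w2·Lw2 = 42·556 + 40·584 + 70·660 = 92912; w2·w2 = 42·42 + 40·40 + 70·70 = 8264
λ ≈ 92912/8264 = 11.2430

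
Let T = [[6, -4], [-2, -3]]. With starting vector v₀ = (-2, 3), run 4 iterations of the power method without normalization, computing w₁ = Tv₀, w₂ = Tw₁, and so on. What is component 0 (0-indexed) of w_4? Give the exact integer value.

-6212

w1 = Tv₀ = (6·(-2) + (-4)·3; (-2)·(-2) + (-3)·3) = (-24, -5)
w2 = Tw1 = (6·(-24) + (-4)·(-5); (-2)·(-24) + (-3)·(-5)) = (-124, 63)
w3 = Tw2 = (-996, 59)
w4 = Tw3 = (-6212, 1815)
The requested component of w4 is -6212.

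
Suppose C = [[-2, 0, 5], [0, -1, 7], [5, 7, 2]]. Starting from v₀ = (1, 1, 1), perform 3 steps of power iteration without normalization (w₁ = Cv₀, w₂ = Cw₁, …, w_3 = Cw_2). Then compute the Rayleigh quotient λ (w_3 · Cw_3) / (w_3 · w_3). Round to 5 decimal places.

w1 = Cv₀ = (3, 6, 14)
w2 = Cw1 = (64, 92, 85)
w3 = Cw2 = (297, 503, 1134)
Cw3 = (5076, 7435, 7274)
w3·Cw3 = 297·5076 + 503·7435 + 1134·7274 = 13496093; w3·w3 = 297·297 + 503·503 + 1134·1134 = 1627174
λ ≈ 13496093/1627174 = 8.29419

λ ≈ 8.29419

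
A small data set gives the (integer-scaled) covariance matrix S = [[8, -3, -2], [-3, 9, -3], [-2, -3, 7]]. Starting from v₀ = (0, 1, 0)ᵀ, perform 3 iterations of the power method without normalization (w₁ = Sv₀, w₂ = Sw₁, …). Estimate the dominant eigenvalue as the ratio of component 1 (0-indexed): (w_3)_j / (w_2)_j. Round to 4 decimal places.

w1 = Sv₀ = (-3, 9, -3)
w2 = Sw1 = (-45, 99, -42)
w3 = Sw2 = (-573, 1152, -501)
Ratio at component: 1152 / 99 = 11.6364

λ ≈ 11.6364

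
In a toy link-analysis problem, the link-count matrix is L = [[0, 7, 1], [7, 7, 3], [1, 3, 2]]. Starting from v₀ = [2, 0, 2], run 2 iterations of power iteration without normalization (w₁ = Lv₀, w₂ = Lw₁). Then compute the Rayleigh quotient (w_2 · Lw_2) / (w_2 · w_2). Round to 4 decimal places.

w1 = Lv₀ = (0·2 + 7·0 + 1·2; 7·2 + 7·0 + 3·2; 1·2 + 3·0 + 2·2) = (2, 20, 6)
w2 = Lw1 = (0·2 + 7·20 + 1·6; 7·2 + 7·20 + 3·6; 1·2 + 3·20 + 2·6) = (146, 172, 74)
Lw2 = (1278, 2448, 810)
w2·Lw2 = 146·1278 + 172·2448 + 74·810 = 667584; w2·w2 = 146·146 + 172·172 + 74·74 = 56376
λ ≈ 667584/56376 = 11.8416

λ ≈ 11.8416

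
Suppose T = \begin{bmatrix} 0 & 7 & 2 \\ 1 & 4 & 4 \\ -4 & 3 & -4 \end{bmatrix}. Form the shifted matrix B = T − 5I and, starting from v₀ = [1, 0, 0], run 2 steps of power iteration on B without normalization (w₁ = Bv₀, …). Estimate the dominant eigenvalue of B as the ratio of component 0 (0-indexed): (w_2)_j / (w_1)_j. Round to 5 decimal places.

B = T − 5I has rows (-5, 7, 2); (1, -1, 4); (-4, 3, -9)
w1 = Bv₀ = (-5, 1, -4)
w2 = Bw1 = (24, -22, 59)
Ratio: 24/-5 = -4.80000

-4.80000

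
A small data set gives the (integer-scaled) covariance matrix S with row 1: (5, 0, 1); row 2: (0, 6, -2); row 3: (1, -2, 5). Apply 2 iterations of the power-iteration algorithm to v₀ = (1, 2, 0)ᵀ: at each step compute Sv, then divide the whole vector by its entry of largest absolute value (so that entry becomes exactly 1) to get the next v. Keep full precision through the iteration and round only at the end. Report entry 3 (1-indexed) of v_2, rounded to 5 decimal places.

-0.43590

Sv0 = (5.000000, 12.000000, -3.000000); divide by 12.000000 → v1 = (0.416667, 1.000000, -0.250000)
Sv1 = (1.833333, 6.500000, -2.833333); divide by 6.500000 → v2 = (0.282051, 1.000000, -0.435897)
Requested entry of v2: -34/78 = -0.43590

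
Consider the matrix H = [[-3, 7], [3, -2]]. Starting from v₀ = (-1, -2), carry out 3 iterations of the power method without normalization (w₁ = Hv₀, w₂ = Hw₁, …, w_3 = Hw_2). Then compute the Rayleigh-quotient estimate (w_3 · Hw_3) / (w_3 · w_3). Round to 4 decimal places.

w1 = Hv₀ = (-11, 1)
w2 = Hw1 = (40, -35)
w3 = Hw2 = (-365, 190)
Hw3 = (2425, -1475)
w3·Hw3 = (-365)·2425 + 190·(-1475) = -1165375; w3·w3 = (-365)·(-365) + 190·190 = 169325
λ ≈ -1165375/169325 = -6.8825

λ ≈ -6.8825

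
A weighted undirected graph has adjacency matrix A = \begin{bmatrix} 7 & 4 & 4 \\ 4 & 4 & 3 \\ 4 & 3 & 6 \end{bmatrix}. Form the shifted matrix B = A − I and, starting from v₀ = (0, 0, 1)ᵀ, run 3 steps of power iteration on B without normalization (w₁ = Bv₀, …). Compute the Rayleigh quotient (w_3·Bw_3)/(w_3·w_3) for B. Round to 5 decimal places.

B = A − I has rows (6, 4, 4); (4, 3, 3); (4, 3, 5)
w1 = Bv₀ = (4, 3, 5)
w2 = Bw1 = (56, 40, 50)
w3 = Bw2 = (696, 494, 594)
Bw3 = (8528, 6048, 7236)
w3·Bw3 = 13221384; w3·w3 = 1081288; μ ≈ 13221384/1081288 = 12.22744

12.22744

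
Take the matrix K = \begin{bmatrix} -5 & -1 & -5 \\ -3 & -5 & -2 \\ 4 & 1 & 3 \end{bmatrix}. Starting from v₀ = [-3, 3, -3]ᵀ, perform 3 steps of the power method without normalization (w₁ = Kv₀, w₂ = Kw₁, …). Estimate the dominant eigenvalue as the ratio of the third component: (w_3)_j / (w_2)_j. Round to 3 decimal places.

-1.167

w1 = Kv₀ = ((-5)·(-3) + (-1)·3 + (-5)·(-3); (-3)·(-3) + (-5)·3 + (-2)·(-3); 4·(-3) + 1·3 + 3·(-3)) = (27, 0, -18)
w2 = Kw1 = ((-5)·27 + (-1)·0 + (-5)·(-18); (-3)·27 + (-5)·0 + (-2)·(-18); 4·27 + 1·0 + 3·(-18)) = (-45, -45, 54)
w3 = Kw2 = (0, 252, -63)
Ratio at component: -63 / 54 = -1.167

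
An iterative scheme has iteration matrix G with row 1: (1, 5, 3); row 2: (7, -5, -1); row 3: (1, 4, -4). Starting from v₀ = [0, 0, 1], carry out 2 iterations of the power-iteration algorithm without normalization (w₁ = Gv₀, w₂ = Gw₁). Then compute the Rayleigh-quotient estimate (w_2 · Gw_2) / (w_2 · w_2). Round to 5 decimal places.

w1 = Gv₀ = (1·0 + 5·0 + 3·1; 7·0 + (-5)·0 + (-1)·1; 1·0 + 4·0 + (-4)·1) = (3, -1, -4)
w2 = Gw1 = (1·3 + 5·(-1) + 3·(-4); 7·3 + (-5)·(-1) + (-1)·(-4); 1·3 + 4·(-1) + (-4)·(-4)) = (-14, 30, 15)
Gw2 = (181, -263, 46)
w2·Gw2 = (-14)·181 + 30·(-263) + 15·46 = -9734; w2·w2 = (-14)·(-14) + 30·30 + 15·15 = 1321
λ ≈ -9734/1321 = -7.36866

-7.36866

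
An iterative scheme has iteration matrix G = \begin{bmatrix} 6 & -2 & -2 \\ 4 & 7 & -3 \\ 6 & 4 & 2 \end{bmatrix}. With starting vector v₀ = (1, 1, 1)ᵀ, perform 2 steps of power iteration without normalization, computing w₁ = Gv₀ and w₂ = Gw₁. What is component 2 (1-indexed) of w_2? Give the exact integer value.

28

w1 = Gv₀ = (6·1 + (-2)·1 + (-2)·1; 4·1 + 7·1 + (-3)·1; 6·1 + 4·1 + 2·1) = (2, 8, 12)
w2 = Gw1 = (6·2 + (-2)·8 + (-2)·12; 4·2 + 7·8 + (-3)·12; 6·2 + 4·8 + 2·12) = (-28, 28, 68)
The requested component of w2 is 28.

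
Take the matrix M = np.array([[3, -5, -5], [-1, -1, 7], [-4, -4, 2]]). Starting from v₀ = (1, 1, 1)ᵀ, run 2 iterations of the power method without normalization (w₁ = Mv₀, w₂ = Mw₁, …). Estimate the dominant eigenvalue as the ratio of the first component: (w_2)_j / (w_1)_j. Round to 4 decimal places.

2.2857

w1 = Mv₀ = (-7, 5, -6)
w2 = Mw1 = (-16, -40, -4)
Ratio at component: -16 / -7 = 2.2857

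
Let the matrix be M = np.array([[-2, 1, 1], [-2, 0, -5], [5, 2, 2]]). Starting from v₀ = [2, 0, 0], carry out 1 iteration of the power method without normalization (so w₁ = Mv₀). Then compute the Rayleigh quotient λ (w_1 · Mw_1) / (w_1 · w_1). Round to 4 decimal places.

λ ≈ 0.2424

w1 = Mv₀ = ((-2)·2 + 1·0 + 1·0; (-2)·2 + 0·0 + (-5)·0; 5·2 + 2·0 + 2·0) = (-4, -4, 10)
Mw1 = (14, -42, -8)
w1·Mw1 = (-4)·14 + (-4)·(-42) + 10·(-8) = 32; w1·w1 = (-4)·(-4) + (-4)·(-4) + 10·10 = 132
λ ≈ 32/132 = 0.2424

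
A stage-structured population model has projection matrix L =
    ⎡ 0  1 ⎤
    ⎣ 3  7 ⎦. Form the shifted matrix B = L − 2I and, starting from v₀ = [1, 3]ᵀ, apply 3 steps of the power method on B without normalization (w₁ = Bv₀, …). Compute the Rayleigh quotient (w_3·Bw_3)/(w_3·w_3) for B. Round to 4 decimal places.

B = L − 2I has rows (-2, 1); (3, 5)
w1 = Bv₀ = (1, 18)
w2 = Bw1 = (16, 93)
w3 = Bw2 = (61, 513)
Bw3 = (391, 2748)
w3·Bw3 = 1433575; w3·w3 = 266890; μ ≈ 1433575/266890 = 5.3714

5.3714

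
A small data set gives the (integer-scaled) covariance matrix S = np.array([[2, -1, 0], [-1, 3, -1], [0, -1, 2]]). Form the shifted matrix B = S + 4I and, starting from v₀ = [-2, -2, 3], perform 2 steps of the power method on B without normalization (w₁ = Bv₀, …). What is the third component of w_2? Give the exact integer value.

B = S + 4I has rows (6, -1, 0); (-1, 7, -1); (0, -1, 6)
w1 = Bv₀ = (6·(-2) + (-1)·(-2) + 0·3; (-1)·(-2) + 7·(-2) + (-1)·3; 0·(-2) + (-1)·(-2) + 6·3) = (-10, -15, 20)
w2 = Bw1 = (6·(-10) + (-1)·(-15) + 0·20; (-1)·(-10) + 7·(-15) + (-1)·20; 0·(-10) + (-1)·(-15) + 6·20) = (-45, -115, 135)
Requested component of w2: 135

135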